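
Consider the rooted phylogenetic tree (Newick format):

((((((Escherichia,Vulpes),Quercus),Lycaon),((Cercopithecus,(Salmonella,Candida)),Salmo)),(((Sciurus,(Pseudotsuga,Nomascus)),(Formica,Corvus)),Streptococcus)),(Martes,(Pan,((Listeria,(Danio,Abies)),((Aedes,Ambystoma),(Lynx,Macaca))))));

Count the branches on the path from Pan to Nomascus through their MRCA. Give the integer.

9

The MRCA of Pan and Nomascus is the root of the tree.
From Pan up to that node: 3 branches. From Nomascus up to the same node: 6 branches. Total: 3 + 6 = 9.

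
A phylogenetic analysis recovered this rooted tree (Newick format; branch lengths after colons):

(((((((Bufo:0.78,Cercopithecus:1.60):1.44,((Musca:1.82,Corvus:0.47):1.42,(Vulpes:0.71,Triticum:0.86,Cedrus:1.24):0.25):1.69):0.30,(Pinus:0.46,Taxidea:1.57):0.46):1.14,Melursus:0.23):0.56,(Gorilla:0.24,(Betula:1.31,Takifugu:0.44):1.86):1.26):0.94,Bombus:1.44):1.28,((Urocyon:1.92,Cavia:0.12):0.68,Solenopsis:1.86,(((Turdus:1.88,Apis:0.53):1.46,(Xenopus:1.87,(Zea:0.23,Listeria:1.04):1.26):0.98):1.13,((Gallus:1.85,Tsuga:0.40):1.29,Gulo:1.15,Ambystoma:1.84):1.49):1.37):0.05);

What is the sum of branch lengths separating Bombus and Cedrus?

The path runs Bombus → … → MRCA → … → Cedrus; the MRCA is the node subtending ((((((Bufo,Cercopithecus),((Musca,Corvus),(Vulpes,Triticum,Cedrus))),(Pinus,Taxidea)),Melursus),(Gorilla,(Betula,Takifugu))),Bombus).
Branch lengths along that path: 1.44 + 0.94 + 0.56 + 1.14 + 0.30 + 1.69 + 0.25 + 1.24 = 7.56.

7.56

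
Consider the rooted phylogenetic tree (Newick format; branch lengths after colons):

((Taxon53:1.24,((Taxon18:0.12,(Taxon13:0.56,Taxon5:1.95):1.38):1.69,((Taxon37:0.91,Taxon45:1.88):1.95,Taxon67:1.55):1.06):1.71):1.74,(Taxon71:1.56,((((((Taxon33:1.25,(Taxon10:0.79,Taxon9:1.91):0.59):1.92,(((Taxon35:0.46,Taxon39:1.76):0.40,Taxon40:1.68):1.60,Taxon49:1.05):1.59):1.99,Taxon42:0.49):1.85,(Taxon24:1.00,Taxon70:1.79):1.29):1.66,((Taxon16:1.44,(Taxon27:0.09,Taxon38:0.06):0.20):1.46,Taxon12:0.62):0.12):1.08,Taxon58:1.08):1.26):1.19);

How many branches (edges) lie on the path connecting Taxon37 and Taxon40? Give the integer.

14

The MRCA of Taxon37 and Taxon40 is the root of the tree.
From Taxon37 up to that node: 5 branches. From Taxon40 up to the same node: 9 branches. Total: 5 + 9 = 14.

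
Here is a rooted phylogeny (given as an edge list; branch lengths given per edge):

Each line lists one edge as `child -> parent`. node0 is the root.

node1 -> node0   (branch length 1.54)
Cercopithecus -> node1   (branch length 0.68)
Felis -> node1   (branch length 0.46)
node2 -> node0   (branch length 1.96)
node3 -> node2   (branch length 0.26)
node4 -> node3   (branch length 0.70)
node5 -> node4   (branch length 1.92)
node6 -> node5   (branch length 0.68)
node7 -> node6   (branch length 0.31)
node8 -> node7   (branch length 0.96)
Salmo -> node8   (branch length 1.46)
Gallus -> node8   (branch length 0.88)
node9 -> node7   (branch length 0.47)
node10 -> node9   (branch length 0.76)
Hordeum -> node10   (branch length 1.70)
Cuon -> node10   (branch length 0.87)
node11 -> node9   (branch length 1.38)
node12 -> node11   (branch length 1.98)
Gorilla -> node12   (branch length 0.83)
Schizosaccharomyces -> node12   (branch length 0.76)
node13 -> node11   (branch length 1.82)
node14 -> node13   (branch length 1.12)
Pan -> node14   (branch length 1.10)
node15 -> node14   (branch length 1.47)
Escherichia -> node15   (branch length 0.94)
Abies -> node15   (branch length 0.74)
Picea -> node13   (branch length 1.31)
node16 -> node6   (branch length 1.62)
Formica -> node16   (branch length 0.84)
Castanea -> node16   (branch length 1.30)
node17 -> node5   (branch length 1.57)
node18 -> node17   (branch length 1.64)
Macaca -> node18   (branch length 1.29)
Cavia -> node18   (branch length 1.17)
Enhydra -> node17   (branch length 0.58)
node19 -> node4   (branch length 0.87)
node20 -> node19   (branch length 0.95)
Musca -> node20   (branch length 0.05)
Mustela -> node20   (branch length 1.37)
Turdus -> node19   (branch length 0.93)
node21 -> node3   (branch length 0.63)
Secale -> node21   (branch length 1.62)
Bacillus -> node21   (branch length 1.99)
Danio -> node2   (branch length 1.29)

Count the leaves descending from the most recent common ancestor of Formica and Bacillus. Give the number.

The MRCA of Formica and Bacillus is the node subtending ((((((Salmo,Gallus),((Hordeum,Cuon),((Gorilla,Schizosaccharomyces),((Pan,(Escherichia,Abies)),Picea)))),(Formica,Castanea)),((Macaca,Cavia),Enhydra)),((Musca,Mustela),Turdus)),(Secale,Bacillus)).
That clade contains 20 terminal taxa: Abies, Bacillus, Castanea, Cavia, Cuon, Enhydra, Escherichia, Formica, Gallus, Gorilla, Hordeum, Macaca, Musca, Mustela, Pan, Picea, Salmo, Schizosaccharomyces, Secale, Turdus.

20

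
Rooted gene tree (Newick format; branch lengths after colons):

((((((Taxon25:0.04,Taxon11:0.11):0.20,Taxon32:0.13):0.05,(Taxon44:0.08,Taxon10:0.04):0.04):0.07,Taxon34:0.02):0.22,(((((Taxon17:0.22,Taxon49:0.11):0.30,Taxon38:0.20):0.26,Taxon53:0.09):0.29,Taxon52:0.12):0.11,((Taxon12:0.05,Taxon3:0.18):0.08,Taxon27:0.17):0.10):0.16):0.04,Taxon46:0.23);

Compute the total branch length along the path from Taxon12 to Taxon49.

The path runs Taxon12 → … → MRCA → … → Taxon49; the MRCA is the node subtending (((((Taxon17,Taxon49),Taxon38),Taxon53),Taxon52),((Taxon12,Taxon3),Taxon27)).
Branch lengths along that path: 0.05 + 0.08 + 0.10 + 0.11 + 0.29 + 0.26 + 0.30 + 0.11 = 1.30.

1.30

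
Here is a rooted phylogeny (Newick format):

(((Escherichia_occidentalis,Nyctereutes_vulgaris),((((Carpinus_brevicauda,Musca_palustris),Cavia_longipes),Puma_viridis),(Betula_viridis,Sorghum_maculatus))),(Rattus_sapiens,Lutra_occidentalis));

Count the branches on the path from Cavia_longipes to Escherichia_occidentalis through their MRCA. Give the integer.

6

The MRCA of Cavia_longipes and Escherichia_occidentalis is the node subtending ((Escherichia_occidentalis,Nyctereutes_vulgaris),((((Carpinus_brevicauda,Musca_palustris),Cavia_longipes),Puma_viridis),(Betula_viridis,Sorghum_maculatus))).
From Cavia_longipes up to that node: 4 branches. From Escherichia_occidentalis up to the same node: 2 branches. Total: 4 + 2 = 6.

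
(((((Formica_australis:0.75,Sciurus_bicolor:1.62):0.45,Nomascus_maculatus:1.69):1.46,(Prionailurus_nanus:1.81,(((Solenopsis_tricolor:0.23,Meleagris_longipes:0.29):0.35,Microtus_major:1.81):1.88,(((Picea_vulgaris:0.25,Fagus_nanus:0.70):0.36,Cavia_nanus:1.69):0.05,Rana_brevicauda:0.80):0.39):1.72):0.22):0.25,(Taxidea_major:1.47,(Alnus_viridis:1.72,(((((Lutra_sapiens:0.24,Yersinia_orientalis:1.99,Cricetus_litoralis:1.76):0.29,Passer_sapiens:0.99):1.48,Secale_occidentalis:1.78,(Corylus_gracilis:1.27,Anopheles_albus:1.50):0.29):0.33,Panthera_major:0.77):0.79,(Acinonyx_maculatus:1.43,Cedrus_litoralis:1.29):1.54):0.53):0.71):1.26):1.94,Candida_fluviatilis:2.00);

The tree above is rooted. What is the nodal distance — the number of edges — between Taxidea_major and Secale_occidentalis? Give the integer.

6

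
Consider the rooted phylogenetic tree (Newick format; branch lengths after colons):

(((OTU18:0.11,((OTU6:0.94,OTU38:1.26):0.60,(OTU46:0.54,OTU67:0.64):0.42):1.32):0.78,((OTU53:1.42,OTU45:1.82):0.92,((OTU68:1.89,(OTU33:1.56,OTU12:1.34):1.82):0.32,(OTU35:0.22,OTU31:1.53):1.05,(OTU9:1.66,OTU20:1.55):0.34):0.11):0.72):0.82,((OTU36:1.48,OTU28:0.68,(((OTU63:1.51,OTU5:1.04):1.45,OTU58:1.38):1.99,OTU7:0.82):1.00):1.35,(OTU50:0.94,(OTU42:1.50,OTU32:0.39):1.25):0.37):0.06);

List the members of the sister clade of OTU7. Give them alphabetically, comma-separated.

OTU7 attaches to the tree at the node subtending (((OTU63,OTU5),OTU58),OTU7).
The other lineage descending from that same node — the sister group — is ((OTU63,OTU5),OTU58); its 3 tips in alphabetical order are the answer.

OTU5, OTU58, OTU63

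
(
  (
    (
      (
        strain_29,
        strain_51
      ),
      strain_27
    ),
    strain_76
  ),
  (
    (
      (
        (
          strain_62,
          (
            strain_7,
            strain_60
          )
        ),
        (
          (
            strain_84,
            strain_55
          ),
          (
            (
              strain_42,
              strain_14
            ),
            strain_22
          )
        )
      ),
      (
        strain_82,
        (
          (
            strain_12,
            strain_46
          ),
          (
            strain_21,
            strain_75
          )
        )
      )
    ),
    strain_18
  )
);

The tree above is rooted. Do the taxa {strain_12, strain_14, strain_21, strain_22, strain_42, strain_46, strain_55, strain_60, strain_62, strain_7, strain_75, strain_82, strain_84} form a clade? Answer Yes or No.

The most recent common ancestor of these taxa subtends (((strain_62,(strain_7,strain_60)),((strain_84,strain_55),((strain_42,strain_14),strain_22))),(strain_82,((strain_12,strain_46),(strain_21,strain_75)))).
That clade has exactly 13 tips — every listed taxon and nothing else — so the group is monophyletic.

Yes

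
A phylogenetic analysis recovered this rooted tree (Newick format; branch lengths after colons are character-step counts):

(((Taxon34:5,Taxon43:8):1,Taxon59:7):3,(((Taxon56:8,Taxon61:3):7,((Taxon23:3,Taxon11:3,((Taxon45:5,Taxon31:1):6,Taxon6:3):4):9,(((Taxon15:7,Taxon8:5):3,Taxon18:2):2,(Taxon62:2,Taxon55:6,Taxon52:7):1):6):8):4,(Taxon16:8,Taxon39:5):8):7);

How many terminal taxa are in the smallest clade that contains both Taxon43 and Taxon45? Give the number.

The MRCA of Taxon43 and Taxon45 is the root, so the clade is the entire tree.
That clade contains 18 terminal taxa: Taxon11, Taxon15, Taxon16, Taxon18, Taxon23, Taxon31, Taxon34, Taxon39, Taxon43, Taxon45, Taxon52, Taxon55, Taxon56, Taxon59, Taxon6, Taxon61, Taxon62, Taxon8.

18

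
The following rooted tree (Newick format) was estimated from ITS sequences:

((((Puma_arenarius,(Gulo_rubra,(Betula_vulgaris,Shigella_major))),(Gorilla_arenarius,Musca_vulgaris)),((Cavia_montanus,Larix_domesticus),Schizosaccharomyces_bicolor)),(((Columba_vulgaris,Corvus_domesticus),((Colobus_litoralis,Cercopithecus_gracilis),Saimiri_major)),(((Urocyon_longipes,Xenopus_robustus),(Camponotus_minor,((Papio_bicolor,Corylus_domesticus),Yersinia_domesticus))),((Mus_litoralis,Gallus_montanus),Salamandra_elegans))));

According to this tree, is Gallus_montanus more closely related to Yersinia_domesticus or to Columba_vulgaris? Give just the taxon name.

The MRCA of Gallus_montanus and Yersinia_domesticus subtends (((Urocyon_longipes,Xenopus_robustus),(Camponotus_minor,((Papio_bicolor,Corylus_domesticus),Yersinia_domesticus))),((Mus_litoralis,Gallus_montanus),Salamandra_elegans)) (9 taxa).
The MRCA of Gallus_montanus and Columba_vulgaris subtends (((Columba_vulgaris,Corvus_domesticus),((Colobus_litoralis,Cercopithecus_gracilis),Saimiri_major)),(((Urocyon_longipes,Xenopus_robustus),(Camponotus_minor,((Papio_bicolor,Corylus_domesticus),Yersinia_domesticus))),((Mus_litoralis,Gallus_montanus),Salamandra_elegans))) (14 taxa).
The first is nested inside the second, so Gallus_montanus shares a more recent common ancestor with Yersinia_domesticus.

Yersinia_domesticus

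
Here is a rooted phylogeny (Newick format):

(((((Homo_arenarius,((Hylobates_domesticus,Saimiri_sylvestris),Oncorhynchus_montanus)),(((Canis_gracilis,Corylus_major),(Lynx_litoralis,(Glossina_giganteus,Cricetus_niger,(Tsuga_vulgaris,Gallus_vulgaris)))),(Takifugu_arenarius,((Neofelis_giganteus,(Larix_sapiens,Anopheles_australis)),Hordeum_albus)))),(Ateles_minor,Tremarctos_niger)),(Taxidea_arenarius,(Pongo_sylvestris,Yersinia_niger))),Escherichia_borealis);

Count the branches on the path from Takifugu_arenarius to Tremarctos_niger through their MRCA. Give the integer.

The MRCA of Takifugu_arenarius and Tremarctos_niger is the node subtending (((Homo_arenarius,((Hylobates_domesticus,Saimiri_sylvestris),Oncorhynchus_montanus)),(((Canis_gracilis,Corylus_major),(Lynx_litoralis,(Glossina_giganteus,Cricetus_niger,(Tsuga_vulgaris,Gallus_vulgaris)))),(Takifugu_arenarius,((Neofelis_giganteus,(Larix_sapiens,Anopheles_australis)),Hordeum_albus)))),(Ateles_minor,Tremarctos_niger)).
From Takifugu_arenarius up to that node: 4 branches. From Tremarctos_niger up to the same node: 2 branches. Total: 4 + 2 = 6.

6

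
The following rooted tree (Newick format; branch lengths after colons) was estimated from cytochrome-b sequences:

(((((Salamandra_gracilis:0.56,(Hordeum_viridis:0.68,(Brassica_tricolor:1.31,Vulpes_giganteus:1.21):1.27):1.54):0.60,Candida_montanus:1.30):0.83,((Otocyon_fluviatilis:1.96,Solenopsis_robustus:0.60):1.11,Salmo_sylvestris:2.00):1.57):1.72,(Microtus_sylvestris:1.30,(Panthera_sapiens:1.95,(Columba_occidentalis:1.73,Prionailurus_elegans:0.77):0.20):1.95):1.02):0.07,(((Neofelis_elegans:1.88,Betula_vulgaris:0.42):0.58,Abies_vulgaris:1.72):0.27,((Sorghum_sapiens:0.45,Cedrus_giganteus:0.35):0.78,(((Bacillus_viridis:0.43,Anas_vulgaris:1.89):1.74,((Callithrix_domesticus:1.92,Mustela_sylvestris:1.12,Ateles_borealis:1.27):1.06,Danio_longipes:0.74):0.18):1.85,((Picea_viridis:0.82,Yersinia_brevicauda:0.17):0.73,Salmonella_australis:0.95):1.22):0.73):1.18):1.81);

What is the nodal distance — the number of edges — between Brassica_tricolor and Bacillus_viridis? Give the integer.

The MRCA of Brassica_tricolor and Bacillus_viridis is the root of the tree.
From Brassica_tricolor up to that node: 7 branches. From Bacillus_viridis up to the same node: 6 branches. Total: 7 + 6 = 13.

13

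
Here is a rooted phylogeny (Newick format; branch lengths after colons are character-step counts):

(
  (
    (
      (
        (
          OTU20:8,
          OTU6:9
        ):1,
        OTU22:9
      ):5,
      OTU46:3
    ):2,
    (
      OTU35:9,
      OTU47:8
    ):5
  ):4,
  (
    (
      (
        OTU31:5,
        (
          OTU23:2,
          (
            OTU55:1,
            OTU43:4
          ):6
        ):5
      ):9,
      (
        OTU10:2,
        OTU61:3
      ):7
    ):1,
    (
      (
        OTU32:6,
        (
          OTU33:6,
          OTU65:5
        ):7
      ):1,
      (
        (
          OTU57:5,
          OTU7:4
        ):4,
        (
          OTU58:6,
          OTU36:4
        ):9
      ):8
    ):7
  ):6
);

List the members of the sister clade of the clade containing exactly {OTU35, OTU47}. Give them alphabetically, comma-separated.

OTU20, OTU22, OTU46, OTU6

The clade containing exactly {OTU35, OTU47} attaches to the tree at the node subtending ((((OTU20,OTU6),OTU22),OTU46),(OTU35,OTU47)).
The other lineage descending from that same node — the sister group — is (((OTU20,OTU6),OTU22),OTU46); its 4 tips in alphabetical order are the answer.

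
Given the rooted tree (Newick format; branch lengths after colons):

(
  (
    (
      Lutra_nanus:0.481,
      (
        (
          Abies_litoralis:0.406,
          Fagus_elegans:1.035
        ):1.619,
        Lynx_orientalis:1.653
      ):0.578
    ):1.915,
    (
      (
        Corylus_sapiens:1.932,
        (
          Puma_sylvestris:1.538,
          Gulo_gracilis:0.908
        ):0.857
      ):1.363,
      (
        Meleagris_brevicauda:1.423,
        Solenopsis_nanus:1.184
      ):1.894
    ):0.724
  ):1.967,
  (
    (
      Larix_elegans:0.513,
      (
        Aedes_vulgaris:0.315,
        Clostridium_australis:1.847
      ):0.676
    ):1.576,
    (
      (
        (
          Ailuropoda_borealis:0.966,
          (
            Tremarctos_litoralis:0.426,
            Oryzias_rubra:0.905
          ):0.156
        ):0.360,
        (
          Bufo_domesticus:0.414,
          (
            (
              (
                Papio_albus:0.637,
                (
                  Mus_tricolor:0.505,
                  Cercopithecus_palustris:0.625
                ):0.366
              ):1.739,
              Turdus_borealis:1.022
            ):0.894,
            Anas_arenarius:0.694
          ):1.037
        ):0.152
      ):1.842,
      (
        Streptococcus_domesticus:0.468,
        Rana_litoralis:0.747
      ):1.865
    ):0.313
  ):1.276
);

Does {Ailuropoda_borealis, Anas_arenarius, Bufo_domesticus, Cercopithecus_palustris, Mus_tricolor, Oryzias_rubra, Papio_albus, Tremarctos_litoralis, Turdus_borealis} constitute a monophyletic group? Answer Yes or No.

The most recent common ancestor of these taxa subtends ((Ailuropoda_borealis,(Tremarctos_litoralis,Oryzias_rubra)),(Bufo_domesticus,(((Papio_albus,(Mus_tricolor,Cercopithecus_palustris)),Turdus_borealis),Anas_arenarius))).
That clade has exactly 9 tips — every listed taxon and nothing else — so the group is monophyletic.

Yes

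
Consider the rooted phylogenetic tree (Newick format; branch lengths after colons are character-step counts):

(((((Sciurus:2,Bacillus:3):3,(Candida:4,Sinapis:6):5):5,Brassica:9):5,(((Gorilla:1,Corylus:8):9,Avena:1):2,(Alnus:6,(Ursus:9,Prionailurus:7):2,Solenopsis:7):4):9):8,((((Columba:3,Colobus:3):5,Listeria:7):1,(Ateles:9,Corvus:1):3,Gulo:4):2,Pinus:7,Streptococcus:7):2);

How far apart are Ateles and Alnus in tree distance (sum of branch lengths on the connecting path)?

43

The path runs Ateles → … → MRCA → … → Alnus; the MRCA is the root of the tree.
Branch lengths along that path: 9 + 3 + 2 + 2 + 8 + 9 + 4 + 6 = 43.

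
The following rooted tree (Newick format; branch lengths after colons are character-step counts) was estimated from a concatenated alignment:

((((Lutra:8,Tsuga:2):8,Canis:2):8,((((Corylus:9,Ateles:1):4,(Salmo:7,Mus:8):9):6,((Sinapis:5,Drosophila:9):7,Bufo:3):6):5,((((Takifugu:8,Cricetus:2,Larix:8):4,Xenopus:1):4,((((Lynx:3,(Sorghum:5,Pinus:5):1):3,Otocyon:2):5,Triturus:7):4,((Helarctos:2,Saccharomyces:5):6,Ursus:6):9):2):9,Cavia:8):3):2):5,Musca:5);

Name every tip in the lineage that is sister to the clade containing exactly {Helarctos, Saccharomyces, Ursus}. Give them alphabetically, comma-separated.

Lynx, Otocyon, Pinus, Sorghum, Triturus

The clade containing exactly {Helarctos, Saccharomyces, Ursus} attaches to the tree at the node subtending ((((Lynx,(Sorghum,Pinus)),Otocyon),Triturus),((Helarctos,Saccharomyces),Ursus)).
The other lineage descending from that same node — the sister group — is (((Lynx,(Sorghum,Pinus)),Otocyon),Triturus); its 5 tips in alphabetical order are the answer.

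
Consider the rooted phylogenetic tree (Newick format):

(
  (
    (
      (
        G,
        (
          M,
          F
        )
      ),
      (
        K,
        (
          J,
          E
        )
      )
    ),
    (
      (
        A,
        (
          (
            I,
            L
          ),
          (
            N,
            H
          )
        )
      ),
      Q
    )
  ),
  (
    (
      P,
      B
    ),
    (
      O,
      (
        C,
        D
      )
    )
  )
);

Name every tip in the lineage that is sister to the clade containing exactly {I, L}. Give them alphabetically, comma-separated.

H, N

The clade containing exactly {I, L} attaches to the tree at the node subtending ((I,L),(N,H)).
The other lineage descending from that same node — the sister group — is (N,H); its 2 tips in alphabetical order are the answer.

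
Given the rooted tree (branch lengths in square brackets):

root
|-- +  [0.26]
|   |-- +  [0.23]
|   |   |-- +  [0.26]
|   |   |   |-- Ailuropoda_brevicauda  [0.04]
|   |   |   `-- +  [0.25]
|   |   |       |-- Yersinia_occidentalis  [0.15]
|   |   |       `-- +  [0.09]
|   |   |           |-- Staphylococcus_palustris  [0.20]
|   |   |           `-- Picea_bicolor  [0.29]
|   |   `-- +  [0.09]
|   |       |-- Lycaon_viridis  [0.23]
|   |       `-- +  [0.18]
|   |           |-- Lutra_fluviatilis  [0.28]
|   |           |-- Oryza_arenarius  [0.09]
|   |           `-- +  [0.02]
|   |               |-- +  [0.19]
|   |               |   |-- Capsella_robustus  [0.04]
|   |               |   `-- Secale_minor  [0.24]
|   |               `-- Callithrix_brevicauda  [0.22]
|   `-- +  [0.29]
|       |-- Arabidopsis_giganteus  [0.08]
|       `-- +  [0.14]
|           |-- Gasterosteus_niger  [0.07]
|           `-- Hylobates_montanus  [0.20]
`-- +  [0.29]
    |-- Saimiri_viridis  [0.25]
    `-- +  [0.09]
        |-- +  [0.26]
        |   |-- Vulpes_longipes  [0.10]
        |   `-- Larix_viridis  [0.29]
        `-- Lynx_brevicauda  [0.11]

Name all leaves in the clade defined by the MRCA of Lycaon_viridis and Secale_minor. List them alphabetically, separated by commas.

Callithrix_brevicauda, Capsella_robustus, Lutra_fluviatilis, Lycaon_viridis, Oryza_arenarius, Secale_minor

Tracing Lycaon_viridis: it sits inside (Lycaon_viridis,(Lutra_fluviatilis,Oryza_arenarius,((Capsella_robustus,Secale_minor),Callithrix_brevicauda))).
Tracing Secale_minor: it sits inside (Capsella_robustus,Secale_minor).
The smallest clade enclosing both is (Lycaon_viridis,(Lutra_fluviatilis,Oryza_arenarius,((Capsella_robustus,Secale_minor),Callithrix_brevicauda))); the answer is its 6 terminal taxa in alphabetical order.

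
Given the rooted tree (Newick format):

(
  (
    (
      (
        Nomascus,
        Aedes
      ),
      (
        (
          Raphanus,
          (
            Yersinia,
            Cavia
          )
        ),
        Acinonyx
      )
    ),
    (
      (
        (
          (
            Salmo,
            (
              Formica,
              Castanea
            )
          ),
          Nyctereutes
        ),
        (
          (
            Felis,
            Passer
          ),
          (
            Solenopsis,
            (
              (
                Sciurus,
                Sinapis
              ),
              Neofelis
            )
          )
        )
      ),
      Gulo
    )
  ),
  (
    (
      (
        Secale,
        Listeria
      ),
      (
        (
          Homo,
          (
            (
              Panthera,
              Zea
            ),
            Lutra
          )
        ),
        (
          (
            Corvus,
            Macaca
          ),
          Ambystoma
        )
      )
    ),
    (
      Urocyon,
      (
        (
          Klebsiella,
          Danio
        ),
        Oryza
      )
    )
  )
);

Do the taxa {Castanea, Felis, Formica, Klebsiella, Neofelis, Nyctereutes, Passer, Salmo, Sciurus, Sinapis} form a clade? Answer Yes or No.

The MRCA of the listed taxa is the root, so the smallest clade containing them is the whole tree.
That clade also contains Acinonyx, Aedes, Ambystoma, Cavia, Corvus, Danio, Gulo, Homo, Listeria, Lutra, Macaca, Nomascus, Oryza, Panthera, Raphanus, Secale, Solenopsis, Urocyon, Yersinia, Zea, which are not in the proposed group, so the group is not monophyletic.

No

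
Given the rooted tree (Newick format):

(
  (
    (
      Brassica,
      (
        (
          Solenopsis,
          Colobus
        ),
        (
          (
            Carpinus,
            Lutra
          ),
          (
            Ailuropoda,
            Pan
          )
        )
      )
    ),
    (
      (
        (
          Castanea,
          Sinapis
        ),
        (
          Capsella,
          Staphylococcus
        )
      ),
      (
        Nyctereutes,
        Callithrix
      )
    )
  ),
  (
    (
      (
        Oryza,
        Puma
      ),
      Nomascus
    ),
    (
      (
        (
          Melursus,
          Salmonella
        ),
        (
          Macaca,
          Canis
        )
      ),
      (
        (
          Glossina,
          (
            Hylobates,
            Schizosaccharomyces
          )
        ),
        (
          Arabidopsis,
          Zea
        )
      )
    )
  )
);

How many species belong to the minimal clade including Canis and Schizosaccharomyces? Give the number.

9

The MRCA of Canis and Schizosaccharomyces is the node subtending (((Melursus,Salmonella),(Macaca,Canis)),((Glossina,(Hylobates,Schizosaccharomyces)),(Arabidopsis,Zea))).
That clade contains 9 terminal taxa: Arabidopsis, Canis, Glossina, Hylobates, Macaca, Melursus, Salmonella, Schizosaccharomyces, Zea.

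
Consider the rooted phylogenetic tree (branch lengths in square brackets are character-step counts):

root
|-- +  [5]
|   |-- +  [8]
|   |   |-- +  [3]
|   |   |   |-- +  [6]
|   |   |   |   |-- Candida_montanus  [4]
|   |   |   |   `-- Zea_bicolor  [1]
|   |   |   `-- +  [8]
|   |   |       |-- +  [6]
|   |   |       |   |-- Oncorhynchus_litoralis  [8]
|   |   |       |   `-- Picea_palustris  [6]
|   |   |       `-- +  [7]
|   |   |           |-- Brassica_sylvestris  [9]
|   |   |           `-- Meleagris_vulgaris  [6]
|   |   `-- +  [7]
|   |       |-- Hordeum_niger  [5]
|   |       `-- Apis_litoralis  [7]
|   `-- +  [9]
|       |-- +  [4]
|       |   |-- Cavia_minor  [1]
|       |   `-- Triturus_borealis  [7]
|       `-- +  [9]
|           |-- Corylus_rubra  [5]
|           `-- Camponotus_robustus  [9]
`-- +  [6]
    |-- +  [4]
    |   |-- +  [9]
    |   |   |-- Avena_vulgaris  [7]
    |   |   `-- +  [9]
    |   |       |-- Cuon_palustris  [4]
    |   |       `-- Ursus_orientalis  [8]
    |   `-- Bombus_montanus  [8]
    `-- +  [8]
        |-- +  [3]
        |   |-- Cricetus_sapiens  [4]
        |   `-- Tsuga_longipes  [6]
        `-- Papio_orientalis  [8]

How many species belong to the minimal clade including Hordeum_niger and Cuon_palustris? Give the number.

19

The MRCA of Hordeum_niger and Cuon_palustris is the root, so the clade is the entire tree.
That clade contains 19 terminal taxa: Apis_litoralis, Avena_vulgaris, Bombus_montanus, Brassica_sylvestris, Camponotus_robustus, Candida_montanus, Cavia_minor, Corylus_rubra, Cricetus_sapiens, Cuon_palustris, Hordeum_niger, Meleagris_vulgaris, Oncorhynchus_litoralis, Papio_orientalis, Picea_palustris, Triturus_borealis, Tsuga_longipes, Ursus_orientalis, Zea_bicolor.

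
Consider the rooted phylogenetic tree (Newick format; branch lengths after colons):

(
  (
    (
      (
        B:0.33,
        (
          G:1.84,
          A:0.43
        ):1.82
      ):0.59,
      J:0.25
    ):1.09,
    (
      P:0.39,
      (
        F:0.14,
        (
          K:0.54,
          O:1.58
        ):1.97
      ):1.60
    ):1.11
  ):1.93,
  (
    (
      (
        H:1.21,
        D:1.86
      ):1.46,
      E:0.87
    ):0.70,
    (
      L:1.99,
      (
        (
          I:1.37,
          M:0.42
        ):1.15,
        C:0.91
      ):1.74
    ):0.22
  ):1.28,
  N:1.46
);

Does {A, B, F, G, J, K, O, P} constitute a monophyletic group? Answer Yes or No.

The most recent common ancestor of these taxa subtends (((B,(G,A)),J),(P,(F,(K,O)))).
That clade has exactly 8 tips — every listed taxon and nothing else — so the group is monophyletic.

Yes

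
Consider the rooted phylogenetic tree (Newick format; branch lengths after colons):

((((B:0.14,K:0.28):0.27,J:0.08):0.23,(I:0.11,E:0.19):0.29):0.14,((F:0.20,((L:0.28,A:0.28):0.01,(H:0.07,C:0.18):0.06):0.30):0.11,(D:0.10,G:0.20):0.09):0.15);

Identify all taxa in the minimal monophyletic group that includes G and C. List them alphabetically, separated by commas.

Tracing G: it sits inside (D,G).
Tracing C: it sits inside (H,C).
The smallest clade enclosing both is ((F,((L,A),(H,C))),(D,G)); the answer is its 7 terminal taxa in alphabetical order.

A, C, D, F, G, H, L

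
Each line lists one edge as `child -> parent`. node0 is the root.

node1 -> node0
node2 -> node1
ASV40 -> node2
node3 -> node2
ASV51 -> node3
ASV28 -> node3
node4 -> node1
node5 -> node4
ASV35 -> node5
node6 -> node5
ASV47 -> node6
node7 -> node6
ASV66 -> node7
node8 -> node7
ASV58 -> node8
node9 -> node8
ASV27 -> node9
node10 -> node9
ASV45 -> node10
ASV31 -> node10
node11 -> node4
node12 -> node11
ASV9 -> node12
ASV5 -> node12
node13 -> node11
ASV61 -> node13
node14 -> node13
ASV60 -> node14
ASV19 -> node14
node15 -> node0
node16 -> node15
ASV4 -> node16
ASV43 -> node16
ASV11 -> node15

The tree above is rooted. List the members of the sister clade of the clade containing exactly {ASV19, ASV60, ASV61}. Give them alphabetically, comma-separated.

The clade containing exactly {ASV19, ASV60, ASV61} attaches to the tree at the node subtending ((ASV9,ASV5),(ASV61,(ASV60,ASV19))).
The other lineage descending from that same node — the sister group — is (ASV9,ASV5); its 2 tips in alphabetical order are the answer.

ASV5, ASV9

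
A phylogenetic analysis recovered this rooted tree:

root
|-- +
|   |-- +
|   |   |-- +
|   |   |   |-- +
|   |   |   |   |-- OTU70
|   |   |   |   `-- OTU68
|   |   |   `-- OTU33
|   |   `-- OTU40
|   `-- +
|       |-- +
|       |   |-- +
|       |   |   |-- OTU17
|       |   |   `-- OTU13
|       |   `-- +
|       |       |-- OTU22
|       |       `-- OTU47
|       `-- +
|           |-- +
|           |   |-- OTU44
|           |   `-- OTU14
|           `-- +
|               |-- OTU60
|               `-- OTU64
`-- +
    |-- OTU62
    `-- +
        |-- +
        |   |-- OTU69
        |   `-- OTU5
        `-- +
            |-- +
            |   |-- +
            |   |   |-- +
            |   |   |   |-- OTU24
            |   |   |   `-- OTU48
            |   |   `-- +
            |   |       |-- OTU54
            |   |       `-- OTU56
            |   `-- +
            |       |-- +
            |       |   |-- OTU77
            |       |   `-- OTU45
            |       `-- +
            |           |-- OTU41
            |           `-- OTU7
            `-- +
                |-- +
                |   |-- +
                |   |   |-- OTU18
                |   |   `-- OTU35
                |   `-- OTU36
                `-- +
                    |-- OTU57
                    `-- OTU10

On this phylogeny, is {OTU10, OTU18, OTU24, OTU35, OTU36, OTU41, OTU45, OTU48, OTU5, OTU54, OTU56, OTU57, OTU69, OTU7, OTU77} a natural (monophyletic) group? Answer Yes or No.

Yes

The most recent common ancestor of these taxa subtends ((OTU69,OTU5),((((OTU24,OTU48),(OTU54,OTU56)),((OTU77,OTU45),(OTU41,OTU7))),(((OTU18,OTU35),OTU36),(OTU57,OTU10)))).
That clade has exactly 15 tips — every listed taxon and nothing else — so the group is monophyletic.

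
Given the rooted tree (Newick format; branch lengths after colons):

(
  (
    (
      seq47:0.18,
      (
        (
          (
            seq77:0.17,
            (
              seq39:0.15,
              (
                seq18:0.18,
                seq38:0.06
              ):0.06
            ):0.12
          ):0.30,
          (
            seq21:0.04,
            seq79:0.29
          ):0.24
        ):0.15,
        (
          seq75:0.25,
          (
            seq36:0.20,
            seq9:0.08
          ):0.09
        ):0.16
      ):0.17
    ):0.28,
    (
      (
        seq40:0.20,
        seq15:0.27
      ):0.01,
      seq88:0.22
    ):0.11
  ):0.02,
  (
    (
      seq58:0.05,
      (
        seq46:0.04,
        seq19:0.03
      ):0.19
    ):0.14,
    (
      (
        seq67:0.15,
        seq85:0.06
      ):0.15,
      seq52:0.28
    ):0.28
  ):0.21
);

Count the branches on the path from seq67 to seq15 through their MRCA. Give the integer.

The MRCA of seq67 and seq15 is the root of the tree.
From seq67 up to that node: 4 branches. From seq15 up to the same node: 4 branches. Total: 4 + 4 = 8.

8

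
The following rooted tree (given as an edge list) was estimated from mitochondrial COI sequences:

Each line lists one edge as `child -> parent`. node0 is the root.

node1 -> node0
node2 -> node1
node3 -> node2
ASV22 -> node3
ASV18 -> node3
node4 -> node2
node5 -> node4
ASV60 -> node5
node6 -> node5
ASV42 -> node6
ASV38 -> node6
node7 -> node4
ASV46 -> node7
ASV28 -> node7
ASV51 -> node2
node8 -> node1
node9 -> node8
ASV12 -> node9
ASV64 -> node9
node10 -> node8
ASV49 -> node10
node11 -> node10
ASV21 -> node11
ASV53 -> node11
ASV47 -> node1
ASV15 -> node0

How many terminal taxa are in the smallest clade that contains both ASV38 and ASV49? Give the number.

The MRCA of ASV38 and ASV49 is the node subtending (((ASV22,ASV18),((ASV60,(ASV42,ASV38)),(ASV46,ASV28)),ASV51),((ASV12,ASV64),(ASV49,(ASV21,ASV53))),ASV47).
That clade contains 14 terminal taxa: ASV12, ASV18, ASV21, ASV22, ASV28, ASV38, ASV42, ASV46, ASV47, ASV49, ASV51, ASV53, ASV60, ASV64.

14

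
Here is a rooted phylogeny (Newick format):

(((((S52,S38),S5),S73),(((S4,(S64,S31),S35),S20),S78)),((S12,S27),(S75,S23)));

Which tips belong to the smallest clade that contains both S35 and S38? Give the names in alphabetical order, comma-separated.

S20, S31, S35, S38, S4, S5, S52, S64, S73, S78

Tracing S35: it sits inside (S4,(S64,S31),S35).
Tracing S38: it sits inside (S52,S38).
The smallest clade enclosing both is ((((S52,S38),S5),S73),(((S4,(S64,S31),S35),S20),S78)); the answer is its 10 terminal taxa in alphabetical order.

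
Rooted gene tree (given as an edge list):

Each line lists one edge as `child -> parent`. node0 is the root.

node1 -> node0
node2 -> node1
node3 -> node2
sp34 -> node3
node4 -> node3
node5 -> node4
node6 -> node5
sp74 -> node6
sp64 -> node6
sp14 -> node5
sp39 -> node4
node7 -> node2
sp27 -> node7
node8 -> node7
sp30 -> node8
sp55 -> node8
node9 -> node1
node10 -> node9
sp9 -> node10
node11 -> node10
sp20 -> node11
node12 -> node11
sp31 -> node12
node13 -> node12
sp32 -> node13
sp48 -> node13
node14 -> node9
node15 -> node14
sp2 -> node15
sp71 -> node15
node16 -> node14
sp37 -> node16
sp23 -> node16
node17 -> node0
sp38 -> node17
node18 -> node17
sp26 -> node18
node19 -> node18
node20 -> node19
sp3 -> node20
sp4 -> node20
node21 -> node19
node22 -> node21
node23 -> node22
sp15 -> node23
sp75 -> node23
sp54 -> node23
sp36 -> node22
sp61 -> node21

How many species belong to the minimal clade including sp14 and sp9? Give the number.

17

The MRCA of sp14 and sp9 is the node subtending (((sp34,(((sp74,sp64),sp14),sp39)),(sp27,(sp30,sp55))),((sp9,(sp20,(sp31,(sp32,sp48)))),((sp2,sp71),(sp37,sp23)))).
That clade contains 17 terminal taxa: sp14, sp2, sp20, sp23, sp27, sp30, sp31, sp32, sp34, sp37, sp39, sp48, sp55, sp64, sp71, sp74, sp9.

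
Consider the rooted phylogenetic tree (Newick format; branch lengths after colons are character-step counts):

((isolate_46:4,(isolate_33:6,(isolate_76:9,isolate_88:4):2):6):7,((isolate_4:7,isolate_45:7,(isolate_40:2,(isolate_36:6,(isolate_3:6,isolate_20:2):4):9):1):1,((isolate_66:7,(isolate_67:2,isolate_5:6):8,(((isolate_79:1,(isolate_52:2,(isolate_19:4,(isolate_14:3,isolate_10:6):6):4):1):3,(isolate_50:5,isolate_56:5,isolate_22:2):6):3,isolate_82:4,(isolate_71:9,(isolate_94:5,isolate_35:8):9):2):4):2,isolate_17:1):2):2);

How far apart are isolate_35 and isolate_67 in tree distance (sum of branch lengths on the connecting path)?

33

The path runs isolate_35 → … → MRCA → … → isolate_67; the MRCA is the node subtending (isolate_66,(isolate_67,isolate_5),(((isolate_79,(isolate_52,(isolate_19,(isolate_14,isolate_10)))),(isolate_50,isolate_56,isolate_22)),isolate_82,(isolate_71,(isolate_94,isolate_35)))).
Branch lengths along that path: 8 + 9 + 2 + 4 + 8 + 2 = 33.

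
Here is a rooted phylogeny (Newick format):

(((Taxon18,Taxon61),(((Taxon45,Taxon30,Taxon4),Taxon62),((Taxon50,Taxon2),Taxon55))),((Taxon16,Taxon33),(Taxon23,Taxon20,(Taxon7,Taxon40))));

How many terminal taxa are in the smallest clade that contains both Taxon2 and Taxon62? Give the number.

The MRCA of Taxon2 and Taxon62 is the node subtending (((Taxon45,Taxon30,Taxon4),Taxon62),((Taxon50,Taxon2),Taxon55)).
That clade contains 7 terminal taxa: Taxon2, Taxon30, Taxon4, Taxon45, Taxon50, Taxon55, Taxon62.

7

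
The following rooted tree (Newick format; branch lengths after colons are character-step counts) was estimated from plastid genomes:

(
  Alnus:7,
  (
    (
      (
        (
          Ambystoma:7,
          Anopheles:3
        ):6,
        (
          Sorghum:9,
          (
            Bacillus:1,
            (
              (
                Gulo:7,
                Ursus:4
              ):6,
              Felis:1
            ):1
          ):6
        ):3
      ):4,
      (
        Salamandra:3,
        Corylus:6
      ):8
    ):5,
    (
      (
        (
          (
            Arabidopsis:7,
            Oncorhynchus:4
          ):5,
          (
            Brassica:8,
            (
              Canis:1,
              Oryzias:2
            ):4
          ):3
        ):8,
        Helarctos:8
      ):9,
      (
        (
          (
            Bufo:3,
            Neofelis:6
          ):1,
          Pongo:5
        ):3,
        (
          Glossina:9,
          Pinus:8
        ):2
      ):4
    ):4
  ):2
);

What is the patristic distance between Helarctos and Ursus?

50

The path runs Helarctos → … → MRCA → … → Ursus; the MRCA is the node subtending ((((Ambystoma,Anopheles),(Sorghum,(Bacillus,((Gulo,Ursus),Felis)))),(Salamandra,Corylus)),((((Arabidopsis,Oncorhynchus),(Brassica,(Canis,Oryzias))),Helarctos),(((Bufo,Neofelis),Pongo),(Glossina,Pinus)))).
Branch lengths along that path: 8 + 9 + 4 + 5 + 4 + 3 + 6 + 1 + 6 + 4 = 50.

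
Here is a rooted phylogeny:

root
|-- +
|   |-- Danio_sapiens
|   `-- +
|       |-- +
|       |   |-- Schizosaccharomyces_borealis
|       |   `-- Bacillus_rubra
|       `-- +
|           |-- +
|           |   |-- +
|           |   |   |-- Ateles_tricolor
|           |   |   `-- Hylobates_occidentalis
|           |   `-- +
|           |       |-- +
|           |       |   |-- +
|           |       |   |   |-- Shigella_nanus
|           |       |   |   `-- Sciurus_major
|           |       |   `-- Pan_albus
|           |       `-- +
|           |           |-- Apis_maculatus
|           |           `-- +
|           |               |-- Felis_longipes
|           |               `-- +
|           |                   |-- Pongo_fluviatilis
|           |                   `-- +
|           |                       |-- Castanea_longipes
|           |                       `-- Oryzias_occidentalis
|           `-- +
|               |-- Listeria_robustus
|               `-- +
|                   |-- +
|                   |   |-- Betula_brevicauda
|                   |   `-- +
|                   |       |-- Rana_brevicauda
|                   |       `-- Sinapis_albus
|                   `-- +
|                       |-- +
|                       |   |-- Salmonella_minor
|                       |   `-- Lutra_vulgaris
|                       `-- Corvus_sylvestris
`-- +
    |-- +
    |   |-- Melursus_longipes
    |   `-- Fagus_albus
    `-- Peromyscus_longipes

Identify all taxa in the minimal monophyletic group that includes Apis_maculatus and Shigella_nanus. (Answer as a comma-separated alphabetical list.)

Tracing Apis_maculatus: it sits inside (Apis_maculatus,(Felis_longipes,(Pongo_fluviatilis,(Castanea_longipes,Oryzias_occidentalis)))).
Tracing Shigella_nanus: it sits inside (Shigella_nanus,Sciurus_major).
The smallest clade enclosing both is (((Shigella_nanus,Sciurus_major),Pan_albus),(Apis_maculatus,(Felis_longipes,(Pongo_fluviatilis,(Castanea_longipes,Oryzias_occidentalis))))); the answer is its 8 terminal taxa in alphabetical order.

Apis_maculatus, Castanea_longipes, Felis_longipes, Oryzias_occidentalis, Pan_albus, Pongo_fluviatilis, Sciurus_major, Shigella_nanus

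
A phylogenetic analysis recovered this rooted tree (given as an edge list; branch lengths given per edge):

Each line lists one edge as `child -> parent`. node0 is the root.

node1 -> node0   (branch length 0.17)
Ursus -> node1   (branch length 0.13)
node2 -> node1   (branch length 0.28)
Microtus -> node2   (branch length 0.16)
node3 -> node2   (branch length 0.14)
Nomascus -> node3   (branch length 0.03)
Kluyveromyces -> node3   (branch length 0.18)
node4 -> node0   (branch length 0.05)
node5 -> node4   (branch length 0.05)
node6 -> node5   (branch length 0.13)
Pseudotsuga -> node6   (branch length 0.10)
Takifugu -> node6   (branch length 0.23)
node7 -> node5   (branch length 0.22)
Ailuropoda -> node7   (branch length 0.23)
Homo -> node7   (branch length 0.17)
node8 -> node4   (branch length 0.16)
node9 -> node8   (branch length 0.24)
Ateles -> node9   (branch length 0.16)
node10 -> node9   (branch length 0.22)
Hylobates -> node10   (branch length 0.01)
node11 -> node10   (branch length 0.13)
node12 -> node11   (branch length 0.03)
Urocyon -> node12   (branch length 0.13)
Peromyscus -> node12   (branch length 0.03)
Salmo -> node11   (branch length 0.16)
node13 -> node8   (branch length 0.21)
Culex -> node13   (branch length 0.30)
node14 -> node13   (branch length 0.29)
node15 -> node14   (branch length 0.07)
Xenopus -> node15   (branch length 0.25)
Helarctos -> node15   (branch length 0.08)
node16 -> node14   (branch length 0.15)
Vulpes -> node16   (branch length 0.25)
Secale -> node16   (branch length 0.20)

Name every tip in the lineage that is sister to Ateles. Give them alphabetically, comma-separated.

Hylobates, Peromyscus, Salmo, Urocyon

Ateles attaches to the tree at the node subtending (Ateles,(Hylobates,((Urocyon,Peromyscus),Salmo))).
The other lineage descending from that same node — the sister group — is (Hylobates,((Urocyon,Peromyscus),Salmo)); its 4 tips in alphabetical order are the answer.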